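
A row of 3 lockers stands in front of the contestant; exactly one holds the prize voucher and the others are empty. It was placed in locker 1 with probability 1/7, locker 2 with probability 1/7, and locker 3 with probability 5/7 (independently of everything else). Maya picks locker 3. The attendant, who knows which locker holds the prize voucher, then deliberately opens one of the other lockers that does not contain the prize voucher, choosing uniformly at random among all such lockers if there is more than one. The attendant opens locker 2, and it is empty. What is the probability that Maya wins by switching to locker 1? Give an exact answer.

2/7

Consider each possible location of the prize voucher in turn.
If it is in locker 1 (prior 1/7): the attendant has no choice, probability 1; weight (1/7)·1 = 1/7.
If it is in locker 2 (prior 1/7): the attendant opened locker 2, so this case is ruled out; weight (1/7)·0 = 0.
If it is in locker 3 (prior 5/7): the attendant has 2 equally likely choices, so probability 1/2; weight (5/7)·(1/2) = 5/14.
The weights sum to 1/2.
So P(the prize voucher in locker 1 | the attendant opened locker 2) = (1/7) / (1/2) = 2/7.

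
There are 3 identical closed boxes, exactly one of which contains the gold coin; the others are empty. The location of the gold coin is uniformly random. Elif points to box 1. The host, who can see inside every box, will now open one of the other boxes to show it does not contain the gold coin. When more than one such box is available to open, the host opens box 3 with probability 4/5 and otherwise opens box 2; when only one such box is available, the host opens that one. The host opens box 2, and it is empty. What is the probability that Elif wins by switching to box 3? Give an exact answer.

5/6

Consider each possible location of the gold coin in turn.
If it is in box 1 (prior 1/3): box 3 is available but not opened, probability 1/5; weight (1/3)·(1/5) = 1/15.
If it is in box 2 (prior 1/3): the host opened box 2, so this case is ruled out; weight (1/3)·0 = 0.
If it is in box 3 (prior 1/3): only box 2 is available, probability 1; weight (1/3)·1 = 1/3.
The weights sum to 2/5.
So P(the gold coin in box 3 | the host opened box 2) = (1/3) / (2/5) = 5/6.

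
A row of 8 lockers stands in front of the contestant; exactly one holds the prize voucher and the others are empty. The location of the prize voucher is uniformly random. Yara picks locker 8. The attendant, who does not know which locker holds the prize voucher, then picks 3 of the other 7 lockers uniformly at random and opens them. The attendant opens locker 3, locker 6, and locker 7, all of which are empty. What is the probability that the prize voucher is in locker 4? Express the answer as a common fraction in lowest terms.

Condition on the true location of the prize voucher.
If it is in any of lockers 1, 2, 4, 5, and 8 (prior 1/8 each): the attendant picks exactly this set with probability 1/35 regardless, and none is the prize; weight (1/8)·(1/35) = 1/280 each.
If it is in any of lockers 3, 6, and 7 (prior 1/8 each): that locker was opened and seen not to hold the prize — ruled out; weight (1/8)·0 = 0 each.
The weights sum to 1/56.
So P(the prize voucher in locker 4 | the attendant opened locker 3, locker 6, and locker 7) = (1/280) / (1/56) = 1/5.

1/5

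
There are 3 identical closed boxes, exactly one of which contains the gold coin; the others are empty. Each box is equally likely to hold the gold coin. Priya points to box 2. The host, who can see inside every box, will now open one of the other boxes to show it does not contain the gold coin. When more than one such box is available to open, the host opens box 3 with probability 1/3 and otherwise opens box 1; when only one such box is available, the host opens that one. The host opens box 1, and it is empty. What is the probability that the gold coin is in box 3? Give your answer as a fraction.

Condition on the true location of the gold coin.
If it is in box 1 (prior 1/3): the host opened box 1, so this case is ruled out; weight (1/3)·0 = 0.
If it is in box 2 (prior 1/3): box 3 is available but not opened, probability 2/3; weight (1/3)·(2/3) = 2/9.
If it is in box 3 (prior 1/3): only box 1 is available, probability 1; weight (1/3)·1 = 1/3.
The weights sum to 5/9.
So P(the gold coin in box 3 | the host opened box 1) = (1/3) / (5/9) = 3/5.

3/5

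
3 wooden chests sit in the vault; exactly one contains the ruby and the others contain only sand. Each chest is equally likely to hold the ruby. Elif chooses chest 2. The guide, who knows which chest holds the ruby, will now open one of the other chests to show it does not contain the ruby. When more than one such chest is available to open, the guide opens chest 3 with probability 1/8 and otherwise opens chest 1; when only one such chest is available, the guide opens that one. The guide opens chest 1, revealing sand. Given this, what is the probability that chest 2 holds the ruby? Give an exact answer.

7/15

Consider each possible location of the ruby in turn.
If it is in chest 1 (prior 1/3): the guide opened chest 1, so this case is ruled out; weight (1/3)·0 = 0.
If it is in chest 2 (prior 1/3): chest 3 is available but not opened, probability 7/8; weight (1/3)·(7/8) = 7/24.
If it is in chest 3 (prior 1/3): only chest 1 is available, probability 1; weight (1/3)·1 = 1/3.
The weights sum to 5/8.
So P(the ruby in chest 2 | the guide opened chest 1) = (7/24) / (5/8) = 7/15.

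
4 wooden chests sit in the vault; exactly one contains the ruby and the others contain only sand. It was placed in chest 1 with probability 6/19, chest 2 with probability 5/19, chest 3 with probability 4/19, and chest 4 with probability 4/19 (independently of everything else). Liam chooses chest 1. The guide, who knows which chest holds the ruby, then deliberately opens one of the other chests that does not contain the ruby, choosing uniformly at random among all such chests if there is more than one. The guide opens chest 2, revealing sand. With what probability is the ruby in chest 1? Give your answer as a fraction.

1/3

Apply Bayes' rule, conditioning on where the ruby actually is.
If it is in chest 1 (prior 6/19): the guide has 3 equally likely choices, so probability 1/3; weight (6/19)·(1/3) = 2/19.
If it is in chest 2 (prior 5/19): the guide opened chest 2, so this case is ruled out; weight (5/19)·0 = 0.
If it is in either of chests 3 and 4 (prior 4/19 each): the guide has 2 equally likely choices, so probability 1/2; weight (4/19)·(1/2) = 2/19 each.
The weights sum to 6/19.
So P(the ruby in chest 1 | the guide opened chest 2) = (2/19) / (6/19) = 1/3.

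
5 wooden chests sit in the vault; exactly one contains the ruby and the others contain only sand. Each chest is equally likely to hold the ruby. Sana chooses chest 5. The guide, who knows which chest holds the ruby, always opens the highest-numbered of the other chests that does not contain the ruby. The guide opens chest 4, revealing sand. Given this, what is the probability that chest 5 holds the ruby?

Apply Bayes' rule, conditioning on where the ruby actually is.
If it is in any of chests 1, 2, 3, and 5 (prior 1/5 each): chest 4 is the highest-numbered option available, probability 1; weight (1/5)·1 = 1/5 each.
If it is in chest 4 (prior 1/5): the guide opened chest 4, so this case is ruled out; weight (1/5)·0 = 0.
The weights sum to 4/5.
So P(the ruby in chest 5 | the guide opened chest 4) = (1/5) / (4/5) = 1/4.

1/4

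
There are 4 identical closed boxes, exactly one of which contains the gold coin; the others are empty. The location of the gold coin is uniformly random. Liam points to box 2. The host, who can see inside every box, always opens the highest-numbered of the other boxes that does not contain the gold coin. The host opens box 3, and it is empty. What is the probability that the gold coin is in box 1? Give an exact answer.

Apply Bayes' rule, conditioning on where the gold coin actually is.
If it is in either of boxes 1 and 2 (prior 1/4 each): the host would have opened box 4 instead, probability 0; weight (1/4)·0 = 0 each.
If it is in box 3 (prior 1/4): the host opened box 3, so this case is ruled out; weight (1/4)·0 = 0.
If it is in box 4 (prior 1/4): box 3 is the highest-numbered option available, probability 1; weight (1/4)·1 = 1/4.
The weights sum to 1/4.
So P(the gold coin in box 1 | the host opened box 3) = 0 / (1/4) = 0.

0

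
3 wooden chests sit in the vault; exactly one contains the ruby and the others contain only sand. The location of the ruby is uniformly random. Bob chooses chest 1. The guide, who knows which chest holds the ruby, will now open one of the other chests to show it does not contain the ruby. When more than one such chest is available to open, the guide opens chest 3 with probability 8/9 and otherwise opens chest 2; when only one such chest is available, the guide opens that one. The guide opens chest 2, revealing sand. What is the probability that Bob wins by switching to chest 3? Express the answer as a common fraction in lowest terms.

9/10

Condition on the true location of the ruby.
If it is in chest 1 (prior 1/3): chest 3 is available but not opened, probability 1/9; weight (1/3)·(1/9) = 1/27.
If it is in chest 2 (prior 1/3): the guide opened chest 2, so this case is ruled out; weight (1/3)·0 = 0.
If it is in chest 3 (prior 1/3): only chest 2 is available, probability 1; weight (1/3)·1 = 1/3.
The weights sum to 10/27.
So P(the ruby in chest 3 | the guide opened chest 2) = (1/3) / (10/27) = 9/10.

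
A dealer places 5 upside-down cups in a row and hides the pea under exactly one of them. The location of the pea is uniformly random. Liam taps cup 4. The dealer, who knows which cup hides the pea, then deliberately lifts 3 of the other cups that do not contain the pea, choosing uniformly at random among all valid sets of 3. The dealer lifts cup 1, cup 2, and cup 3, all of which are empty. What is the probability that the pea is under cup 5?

Consider each possible location of the pea in turn.
If it is under any of cups 1, 2, and 3 (prior 1/5 each): that cup was opened and seen not to hold the prize — ruled out; weight (1/5)·0 = 0 each.
If it is under cup 4 (prior 1/5): the dealer has 4 equally likely choices, so probability 1/4; weight (1/5)·(1/4) = 1/20.
If it is under cup 5 (prior 1/5): the dealer has no choice, probability 1; weight (1/5)·1 = 1/5.
The weights sum to 1/4.
So P(the pea under cup 5 | the dealer opened cup 1, cup 2, and cup 3) = (1/5) / (1/4) = 4/5.

4/5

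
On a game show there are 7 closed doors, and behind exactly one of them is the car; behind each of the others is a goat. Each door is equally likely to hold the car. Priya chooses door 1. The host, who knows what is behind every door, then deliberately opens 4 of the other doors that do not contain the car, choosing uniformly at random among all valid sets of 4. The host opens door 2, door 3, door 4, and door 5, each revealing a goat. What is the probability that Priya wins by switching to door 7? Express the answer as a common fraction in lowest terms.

3/7

Consider each possible location of the car in turn.
If it is behind door 1 (prior 1/7): the host has 15 equally likely choices, so probability 1/15; weight (1/7)·(1/15) = 1/105.
If it is behind any of doors 2, 3, 4, and 5 (prior 1/7 each): that door was opened and seen not to hold the prize — ruled out; weight (1/7)·0 = 0 each.
If it is behind either of doors 6 and 7 (prior 1/7 each): the host has 5 equally likely choices, so probability 1/5; weight (1/7)·(1/5) = 1/35 each.
The weights sum to 1/15.
So P(the car behind door 7 | the host opened door 2, door 3, door 4, and door 5) = (1/35) / (1/15) = 3/7.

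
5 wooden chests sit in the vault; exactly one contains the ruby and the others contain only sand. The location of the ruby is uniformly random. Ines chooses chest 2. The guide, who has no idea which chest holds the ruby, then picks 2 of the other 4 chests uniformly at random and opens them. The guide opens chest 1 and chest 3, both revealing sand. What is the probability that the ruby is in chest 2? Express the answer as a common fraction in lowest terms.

1/3

Apply Bayes' rule, conditioning on where the ruby actually is.
If it is in either of chests 1 and 3 (prior 1/5 each): that chest was opened and seen not to hold the prize — ruled out; weight (1/5)·0 = 0 each.
If it is in any of chests 2, 4, and 5 (prior 1/5 each): the guide picks exactly this set with probability 1/6 regardless, and none is the prize; weight (1/5)·(1/6) = 1/30 each.
The weights sum to 1/10.
So P(the ruby in chest 2 | the guide opened chest 1 and chest 3) = (1/30) / (1/10) = 1/3.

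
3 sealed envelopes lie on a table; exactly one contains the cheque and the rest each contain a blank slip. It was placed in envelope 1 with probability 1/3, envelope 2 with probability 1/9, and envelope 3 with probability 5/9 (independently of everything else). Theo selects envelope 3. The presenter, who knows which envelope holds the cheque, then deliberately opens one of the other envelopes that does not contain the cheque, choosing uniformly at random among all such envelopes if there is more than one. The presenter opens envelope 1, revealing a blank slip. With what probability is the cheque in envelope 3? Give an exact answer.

5/7

Condition on the true location of the cheque.
If it is in envelope 1 (prior 1/3): the presenter opened envelope 1, so this case is ruled out; weight (1/3)·0 = 0.
If it is in envelope 2 (prior 1/9): the presenter has no choice, probability 1; weight (1/9)·1 = 1/9.
If it is in envelope 3 (prior 5/9): the presenter has 2 equally likely choices, so probability 1/2; weight (5/9)·(1/2) = 5/18.
The weights sum to 7/18.
So P(the cheque in envelope 3 | the presenter opened envelope 1) = (5/18) / (7/18) = 5/7.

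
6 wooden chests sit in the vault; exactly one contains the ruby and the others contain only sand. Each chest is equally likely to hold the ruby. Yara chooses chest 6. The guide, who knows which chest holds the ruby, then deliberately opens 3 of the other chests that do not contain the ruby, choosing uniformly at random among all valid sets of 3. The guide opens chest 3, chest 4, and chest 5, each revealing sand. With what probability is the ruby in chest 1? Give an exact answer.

5/12

Condition on the true location of the ruby.
If it is in either of chests 1 and 2 (prior 1/6 each): the guide has 4 equally likely choices, so probability 1/4; weight (1/6)·(1/4) = 1/24 each.
If it is in any of chests 3, 4, and 5 (prior 1/6 each): that chest was opened and seen not to hold the prize — ruled out; weight (1/6)·0 = 0 each.
If it is in chest 6 (prior 1/6): the guide has 10 equally likely choices, so probability 1/10; weight (1/6)·(1/10) = 1/60.
The weights sum to 1/10.
So P(the ruby in chest 1 | the guide opened chest 3, chest 4, and chest 5) = (1/24) / (1/10) = 5/12.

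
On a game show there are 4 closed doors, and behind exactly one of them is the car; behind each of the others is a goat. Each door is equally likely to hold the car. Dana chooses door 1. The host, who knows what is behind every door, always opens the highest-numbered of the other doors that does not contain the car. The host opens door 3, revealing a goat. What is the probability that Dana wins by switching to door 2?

0

Consider each possible location of the car in turn.
If it is behind either of doors 1 and 2 (prior 1/4 each): the host would have opened door 4 instead, probability 0; weight (1/4)·0 = 0 each.
If it is behind door 3 (prior 1/4): the host opened door 3, so this case is ruled out; weight (1/4)·0 = 0.
If it is behind door 4 (prior 1/4): door 3 is the highest-numbered option available, probability 1; weight (1/4)·1 = 1/4.
The weights sum to 1/4.
So P(the car behind door 2 | the host opened door 3) = 0 / (1/4) = 0.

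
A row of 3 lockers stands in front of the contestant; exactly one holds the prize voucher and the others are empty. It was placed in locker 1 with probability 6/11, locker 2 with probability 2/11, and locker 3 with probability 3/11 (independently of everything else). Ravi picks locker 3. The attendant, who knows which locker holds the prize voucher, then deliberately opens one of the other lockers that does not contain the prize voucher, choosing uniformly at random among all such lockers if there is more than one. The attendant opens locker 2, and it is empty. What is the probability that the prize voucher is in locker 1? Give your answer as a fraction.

4/5

Consider each possible location of the prize voucher in turn.
If it is in locker 1 (prior 6/11): the attendant has no choice, probability 1; weight (6/11)·1 = 6/11.
If it is in locker 2 (prior 2/11): the attendant opened locker 2, so this case is ruled out; weight (2/11)·0 = 0.
If it is in locker 3 (prior 3/11): the attendant has 2 equally likely choices, so probability 1/2; weight (3/11)·(1/2) = 3/22.
The weights sum to 15/22.
So P(the prize voucher in locker 1 | the attendant opened locker 2) = (6/11) / (15/22) = 4/5.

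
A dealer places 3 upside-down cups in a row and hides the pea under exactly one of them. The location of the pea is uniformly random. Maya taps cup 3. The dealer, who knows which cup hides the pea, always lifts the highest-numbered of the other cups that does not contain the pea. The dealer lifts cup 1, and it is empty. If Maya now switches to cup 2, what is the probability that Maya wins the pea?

Condition on the true location of the pea.
If it is under cup 1 (prior 1/3): the dealer opened cup 1, so this case is ruled out; weight (1/3)·0 = 0.
If it is under cup 2 (prior 1/3): cup 1 is the highest-numbered option available, probability 1; weight (1/3)·1 = 1/3.
If it is under cup 3 (prior 1/3): the dealer would have opened cup 2 instead, probability 0; weight (1/3)·0 = 0.
The weights sum to 1/3.
So P(the pea under cup 2 | the dealer opened cup 1) = (1/3) / (1/3) = 1.

1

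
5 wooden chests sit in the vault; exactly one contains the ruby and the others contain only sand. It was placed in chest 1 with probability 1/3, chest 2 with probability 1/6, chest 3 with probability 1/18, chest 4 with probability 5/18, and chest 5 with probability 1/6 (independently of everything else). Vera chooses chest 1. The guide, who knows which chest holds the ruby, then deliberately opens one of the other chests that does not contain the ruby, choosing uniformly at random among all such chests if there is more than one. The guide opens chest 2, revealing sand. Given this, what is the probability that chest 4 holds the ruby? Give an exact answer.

10/27

Condition on the true location of the ruby.
If it is in chest 1 (prior 1/3): the guide has 4 equally likely choices, so probability 1/4; weight (1/3)·(1/4) = 1/12.
If it is in chest 2 (prior 1/6): the guide opened chest 2, so this case is ruled out; weight (1/6)·0 = 0.
If it is in chest 3 (prior 1/18): the guide has 3 equally likely choices, so probability 1/3; weight (1/18)·(1/3) = 1/54.
If it is in chest 4 (prior 5/18): the guide has 3 equally likely choices, so probability 1/3; weight (5/18)·(1/3) = 5/54.
If it is in chest 5 (prior 1/6): the guide has 3 equally likely choices, so probability 1/3; weight (1/6)·(1/3) = 1/18.
The weights sum to 1/4.
So P(the ruby in chest 4 | the guide opened chest 2) = (5/54) / (1/4) = 10/27.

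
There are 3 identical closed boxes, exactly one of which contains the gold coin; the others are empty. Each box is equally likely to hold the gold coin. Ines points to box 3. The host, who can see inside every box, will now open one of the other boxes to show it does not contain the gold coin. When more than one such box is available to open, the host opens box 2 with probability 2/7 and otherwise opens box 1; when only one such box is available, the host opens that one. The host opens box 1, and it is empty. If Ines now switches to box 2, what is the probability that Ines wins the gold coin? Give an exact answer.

7/12

Consider each possible location of the gold coin in turn.
If it is in box 1 (prior 1/3): the host opened box 1, so this case is ruled out; weight (1/3)·0 = 0.
If it is in box 2 (prior 1/3): only box 1 is available, probability 1; weight (1/3)·1 = 1/3.
If it is in box 3 (prior 1/3): box 2 is available but not opened, probability 5/7; weight (1/3)·(5/7) = 5/21.
The weights sum to 4/7.
So P(the gold coin in box 2 | the host opened box 1) = (1/3) / (4/7) = 7/12.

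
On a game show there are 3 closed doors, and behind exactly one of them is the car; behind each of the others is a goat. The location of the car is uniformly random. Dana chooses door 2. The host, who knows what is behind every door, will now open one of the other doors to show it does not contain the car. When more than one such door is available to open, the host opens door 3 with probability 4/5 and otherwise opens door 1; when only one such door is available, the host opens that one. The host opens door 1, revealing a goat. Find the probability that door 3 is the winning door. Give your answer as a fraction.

Consider each possible location of the car in turn.
If it is behind door 1 (prior 1/3): the host opened door 1, so this case is ruled out; weight (1/3)·0 = 0.
If it is behind door 2 (prior 1/3): door 3 is available but not opened, probability 1/5; weight (1/3)·(1/5) = 1/15.
If it is behind door 3 (prior 1/3): only door 1 is available, probability 1; weight (1/3)·1 = 1/3.
The weights sum to 2/5.
So P(the car behind door 3 | the host opened door 1) = (1/3) / (2/5) = 5/6.

5/6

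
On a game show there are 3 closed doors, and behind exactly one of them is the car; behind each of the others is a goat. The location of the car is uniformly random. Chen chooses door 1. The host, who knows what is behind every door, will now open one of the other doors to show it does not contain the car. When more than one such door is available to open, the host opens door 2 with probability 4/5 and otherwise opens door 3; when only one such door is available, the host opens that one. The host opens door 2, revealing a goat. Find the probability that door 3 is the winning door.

Condition on the true location of the car.
If it is behind door 1 (prior 1/3): door 2 is available, opened with probability 4/5; weight (1/3)·(4/5) = 4/15.
If it is behind door 2 (prior 1/3): the host opened door 2, so this case is ruled out; weight (1/3)·0 = 0.
If it is behind door 3 (prior 1/3): only door 2 is available, probability 1; weight (1/3)·1 = 1/3.
The weights sum to 3/5.
So P(the car behind door 3 | the host opened door 2) = (1/3) / (3/5) = 5/9.

5/9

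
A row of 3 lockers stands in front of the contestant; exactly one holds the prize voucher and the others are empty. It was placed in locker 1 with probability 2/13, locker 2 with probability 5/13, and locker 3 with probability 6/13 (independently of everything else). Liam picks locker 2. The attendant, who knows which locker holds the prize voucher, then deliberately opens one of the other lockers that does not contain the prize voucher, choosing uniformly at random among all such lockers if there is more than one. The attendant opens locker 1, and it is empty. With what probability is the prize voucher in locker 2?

Apply Bayes' rule, conditioning on where the prize voucher actually is.
If it is in locker 1 (prior 2/13): the attendant opened locker 1, so this case is ruled out; weight (2/13)·0 = 0.
If it is in locker 2 (prior 5/13): the attendant has 2 equally likely choices, so probability 1/2; weight (5/13)·(1/2) = 5/26.
If it is in locker 3 (prior 6/13): the attendant has no choice, probability 1; weight (6/13)·1 = 6/13.
The weights sum to 17/26.
So P(the prize voucher in locker 2 | the attendant opened locker 1) = (5/26) / (17/26) = 5/17.

5/17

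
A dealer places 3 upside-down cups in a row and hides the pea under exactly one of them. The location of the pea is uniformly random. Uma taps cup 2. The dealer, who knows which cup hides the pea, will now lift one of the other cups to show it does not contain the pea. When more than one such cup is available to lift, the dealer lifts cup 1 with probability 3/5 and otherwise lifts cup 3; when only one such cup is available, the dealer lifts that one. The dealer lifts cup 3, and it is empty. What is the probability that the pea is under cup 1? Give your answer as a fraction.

5/7

Apply Bayes' rule, conditioning on where the pea actually is.
If it is under cup 1 (prior 1/3): only cup 3 is available, probability 1; weight (1/3)·1 = 1/3.
If it is under cup 2 (prior 1/3): cup 1 is available but not opened, probability 2/5; weight (1/3)·(2/5) = 2/15.
If it is under cup 3 (prior 1/3): the dealer opened cup 3, so this case is ruled out; weight (1/3)·0 = 0.
The weights sum to 7/15.
So P(the pea under cup 1 | the dealer opened cup 3) = (1/3) / (7/15) = 5/7.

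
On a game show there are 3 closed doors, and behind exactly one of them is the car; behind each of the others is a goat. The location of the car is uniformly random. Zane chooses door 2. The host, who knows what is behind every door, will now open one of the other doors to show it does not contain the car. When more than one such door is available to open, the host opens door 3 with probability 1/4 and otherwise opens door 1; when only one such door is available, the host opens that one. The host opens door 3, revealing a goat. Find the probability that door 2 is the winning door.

Apply Bayes' rule, conditioning on where the car actually is.
If it is behind door 1 (prior 1/3): only door 3 is available, probability 1; weight (1/3)·1 = 1/3.
If it is behind door 2 (prior 1/3): door 3 is available, opened with probability 1/4; weight (1/3)·(1/4) = 1/12.
If it is behind door 3 (prior 1/3): the host opened door 3, so this case is ruled out; weight (1/3)·0 = 0.
The weights sum to 5/12.
So P(the car behind door 2 | the host opened door 3) = (1/12) / (5/12) = 1/5.

1/5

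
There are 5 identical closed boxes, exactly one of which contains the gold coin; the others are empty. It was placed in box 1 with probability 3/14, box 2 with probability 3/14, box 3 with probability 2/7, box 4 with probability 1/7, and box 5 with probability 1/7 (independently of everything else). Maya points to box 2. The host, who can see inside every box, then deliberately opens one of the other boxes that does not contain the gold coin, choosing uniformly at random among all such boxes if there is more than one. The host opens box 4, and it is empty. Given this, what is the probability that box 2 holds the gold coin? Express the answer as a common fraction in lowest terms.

1/5

Apply Bayes' rule, conditioning on where the gold coin actually is.
If it is in box 1 (prior 3/14): the host has 3 equally likely choices, so probability 1/3; weight (3/14)·(1/3) = 1/14.
If it is in box 2 (prior 3/14): the host has 4 equally likely choices, so probability 1/4; weight (3/14)·(1/4) = 3/56.
If it is in box 3 (prior 2/7): the host has 3 equally likely choices, so probability 1/3; weight (2/7)·(1/3) = 2/21.
If it is in box 4 (prior 1/7): the host opened box 4, so this case is ruled out; weight (1/7)·0 = 0.
If it is in box 5 (prior 1/7): the host has 3 equally likely choices, so probability 1/3; weight (1/7)·(1/3) = 1/21.
The weights sum to 15/56.
So P(the gold coin in box 2 | the host opened box 4) = (3/56) / (15/56) = 1/5.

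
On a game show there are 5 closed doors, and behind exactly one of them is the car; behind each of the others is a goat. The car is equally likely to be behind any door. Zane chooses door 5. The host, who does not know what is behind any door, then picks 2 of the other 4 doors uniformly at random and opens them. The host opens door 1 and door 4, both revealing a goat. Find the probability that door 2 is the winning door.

1/3

Because the host chose which doors to open without knowing where the car is, the choice is independent of the prize location. Learning that none of the 2 opened doors holds the car simply rules out those 2 locations and leaves the remaining 3 doors still equally likely by symmetry.
So P(the car behind door 2) = 1/3.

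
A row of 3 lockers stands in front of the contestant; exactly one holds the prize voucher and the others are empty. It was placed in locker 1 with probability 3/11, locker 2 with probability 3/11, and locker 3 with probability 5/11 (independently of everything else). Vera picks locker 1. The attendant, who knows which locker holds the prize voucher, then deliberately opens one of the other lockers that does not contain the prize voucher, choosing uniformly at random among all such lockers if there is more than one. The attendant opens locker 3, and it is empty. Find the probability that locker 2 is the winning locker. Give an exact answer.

Consider each possible location of the prize voucher in turn.
If it is in locker 1 (prior 3/11): the attendant has 2 equally likely choices, so probability 1/2; weight (3/11)·(1/2) = 3/22.
If it is in locker 2 (prior 3/11): the attendant has no choice, probability 1; weight (3/11)·1 = 3/11.
If it is in locker 3 (prior 5/11): the attendant opened locker 3, so this case is ruled out; weight (5/11)·0 = 0.
The weights sum to 9/22.
So P(the prize voucher in locker 2 | the attendant opened locker 3) = (3/11) / (9/22) = 2/3.

2/3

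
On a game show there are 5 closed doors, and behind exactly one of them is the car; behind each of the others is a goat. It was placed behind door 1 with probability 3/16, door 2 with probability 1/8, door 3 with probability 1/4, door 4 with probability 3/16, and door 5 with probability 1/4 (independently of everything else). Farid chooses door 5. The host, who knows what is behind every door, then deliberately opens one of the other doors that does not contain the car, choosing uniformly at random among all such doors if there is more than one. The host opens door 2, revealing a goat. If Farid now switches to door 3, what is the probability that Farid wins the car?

Apply Bayes' rule, conditioning on where the car actually is.
If it is behind either of doors 1 and 4 (prior 3/16 each): the host has 3 equally likely choices, so probability 1/3; weight (3/16)·(1/3) = 1/16 each.
If it is behind door 2 (prior 1/8): the host opened door 2, so this case is ruled out; weight (1/8)·0 = 0.
If it is behind door 3 (prior 1/4): the host has 3 equally likely choices, so probability 1/3; weight (1/4)·(1/3) = 1/12.
If it is behind door 5 (prior 1/4): the host has 4 equally likely choices, so probability 1/4; weight (1/4)·(1/4) = 1/16.
The weights sum to 13/48.
So P(the car behind door 3 | the host opened door 2) = (1/12) / (13/48) = 4/13.

4/13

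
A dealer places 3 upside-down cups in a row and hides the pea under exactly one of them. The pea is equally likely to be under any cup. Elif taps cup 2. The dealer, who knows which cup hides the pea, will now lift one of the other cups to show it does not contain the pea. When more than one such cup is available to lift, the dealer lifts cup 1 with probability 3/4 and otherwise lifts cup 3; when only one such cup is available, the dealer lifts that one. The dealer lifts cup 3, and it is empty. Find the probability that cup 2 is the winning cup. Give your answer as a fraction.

Consider each possible location of the pea in turn.
If it is under cup 1 (prior 1/3): only cup 3 is available, probability 1; weight (1/3)·1 = 1/3.
If it is under cup 2 (prior 1/3): cup 1 is available but not opened, probability 1/4; weight (1/3)·(1/4) = 1/12.
If it is under cup 3 (prior 1/3): the dealer opened cup 3, so this case is ruled out; weight (1/3)·0 = 0.
The weights sum to 5/12.
So P(the pea under cup 2 | the dealer opened cup 3) = (1/12) / (5/12) = 1/5.

1/5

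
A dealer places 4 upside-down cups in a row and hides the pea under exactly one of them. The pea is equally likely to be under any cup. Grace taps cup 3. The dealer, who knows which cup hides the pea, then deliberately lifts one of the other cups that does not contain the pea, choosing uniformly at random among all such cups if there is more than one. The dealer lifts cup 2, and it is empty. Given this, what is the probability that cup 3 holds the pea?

1/4

Consider each possible location of the pea in turn.
If it is under either of cups 1 and 4 (prior 1/4 each): the dealer has 2 equally likely choices, so probability 1/2; weight (1/4)·(1/2) = 1/8 each.
If it is under cup 2 (prior 1/4): the dealer opened cup 2, so this case is ruled out; weight (1/4)·0 = 0.
If it is under cup 3 (prior 1/4): the dealer has 3 equally likely choices, so probability 1/3; weight (1/4)·(1/3) = 1/12.
The weights sum to 1/3.
So P(the pea under cup 3 | the dealer opened cup 2) = (1/12) / (1/3) = 1/4.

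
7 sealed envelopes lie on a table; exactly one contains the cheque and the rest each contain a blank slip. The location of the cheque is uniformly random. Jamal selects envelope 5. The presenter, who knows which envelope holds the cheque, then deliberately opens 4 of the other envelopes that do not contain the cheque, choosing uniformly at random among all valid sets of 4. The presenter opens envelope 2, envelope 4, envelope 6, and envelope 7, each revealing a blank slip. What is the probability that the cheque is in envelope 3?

Apply Bayes' rule, conditioning on where the cheque actually is.
If it is in either of envelopes 1 and 3 (prior 1/7 each): the presenter has 5 equally likely choices, so probability 1/5; weight (1/7)·(1/5) = 1/35 each.
If it is in any of envelopes 2, 4, 6, and 7 (prior 1/7 each): that envelope was opened and seen not to hold the prize — ruled out; weight (1/7)·0 = 0 each.
If it is in envelope 5 (prior 1/7): the presenter has 15 equally likely choices, so probability 1/15; weight (1/7)·(1/15) = 1/105.
The weights sum to 1/15.
So P(the cheque in envelope 3 | the presenter opened envelope 2, envelope 4, envelope 6, and envelope 7) = (1/35) / (1/15) = 3/7.

3/7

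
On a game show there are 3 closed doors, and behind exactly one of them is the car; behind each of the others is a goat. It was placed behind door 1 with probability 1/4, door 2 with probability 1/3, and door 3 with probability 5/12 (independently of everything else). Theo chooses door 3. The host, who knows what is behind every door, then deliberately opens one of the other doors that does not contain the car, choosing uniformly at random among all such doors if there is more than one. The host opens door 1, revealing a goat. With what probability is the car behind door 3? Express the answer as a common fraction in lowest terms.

5/13

Condition on the true location of the car.
If it is behind door 1 (prior 1/4): the host opened door 1, so this case is ruled out; weight (1/4)·0 = 0.
If it is behind door 2 (prior 1/3): the host has no choice, probability 1; weight (1/3)·1 = 1/3.
If it is behind door 3 (prior 5/12): the host has 2 equally likely choices, so probability 1/2; weight (5/12)·(1/2) = 5/24.
The weights sum to 13/24.
So P(the car behind door 3 | the host opened door 1) = (5/24) / (13/24) = 5/13.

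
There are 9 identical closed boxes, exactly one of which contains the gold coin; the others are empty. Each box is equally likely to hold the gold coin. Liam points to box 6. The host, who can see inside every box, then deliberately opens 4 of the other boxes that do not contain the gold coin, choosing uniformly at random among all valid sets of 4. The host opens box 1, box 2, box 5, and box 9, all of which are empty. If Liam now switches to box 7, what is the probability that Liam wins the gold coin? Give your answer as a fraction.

2/9

Condition on the true location of the gold coin.
If it is in any of boxes 1, 2, 5, and 9 (prior 1/9 each): that box was opened and seen not to hold the prize — ruled out; weight (1/9)·0 = 0 each.
If it is in any of boxes 3, 4, 7, and 8 (prior 1/9 each): the host has 35 equally likely choices, so probability 1/35; weight (1/9)·(1/35) = 1/315 each.
If it is in box 6 (prior 1/9): the host has 70 equally likely choices, so probability 1/70; weight (1/9)·(1/70) = 1/630.
The weights sum to 1/70.
So P(the gold coin in box 7 | the host opened box 1, box 2, box 5, and box 9) = (1/315) / (1/70) = 2/9.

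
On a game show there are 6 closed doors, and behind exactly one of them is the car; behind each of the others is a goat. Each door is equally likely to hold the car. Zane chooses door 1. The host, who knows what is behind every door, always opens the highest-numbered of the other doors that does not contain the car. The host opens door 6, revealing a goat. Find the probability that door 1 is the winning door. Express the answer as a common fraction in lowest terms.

Condition on the true location of the car.
If it is behind any of doors 1, 2, 3, 4, and 5 (prior 1/6 each): door 6 is the highest-numbered option available, probability 1; weight (1/6)·1 = 1/6 each.
If it is behind door 6 (prior 1/6): the host opened door 6, so this case is ruled out; weight (1/6)·0 = 0.
The weights sum to 5/6.
So P(the car behind door 1 | the host opened door 6) = (1/6) / (5/6) = 1/5.

1/5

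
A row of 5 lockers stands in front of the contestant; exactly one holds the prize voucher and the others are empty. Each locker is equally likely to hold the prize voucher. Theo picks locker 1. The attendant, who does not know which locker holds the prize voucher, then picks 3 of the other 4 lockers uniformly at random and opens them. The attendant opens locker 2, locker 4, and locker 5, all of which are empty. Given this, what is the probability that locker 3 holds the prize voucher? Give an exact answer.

Condition on the true location of the prize voucher.
If it is in either of lockers 1 and 3 (prior 1/5 each): the attendant picks exactly this set with probability 1/4 regardless, and none is the prize; weight (1/5)·(1/4) = 1/20 each.
If it is in any of lockers 2, 4, and 5 (prior 1/5 each): that locker was opened and seen not to hold the prize — ruled out; weight (1/5)·0 = 0 each.
The weights sum to 1/10.
So P(the prize voucher in locker 3 | the attendant opened locker 2, locker 4, and locker 5) = (1/20) / (1/10) = 1/2.

1/2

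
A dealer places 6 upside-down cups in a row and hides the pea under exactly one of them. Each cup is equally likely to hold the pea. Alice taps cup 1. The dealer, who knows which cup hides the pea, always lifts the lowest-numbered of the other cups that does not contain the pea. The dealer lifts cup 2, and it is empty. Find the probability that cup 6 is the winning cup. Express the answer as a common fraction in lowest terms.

1/5

Apply Bayes' rule, conditioning on where the pea actually is.
If it is under any of cups 1, 3, 4, 5, and 6 (prior 1/6 each): cup 2 is the lowest-numbered option available, probability 1; weight (1/6)·1 = 1/6 each.
If it is under cup 2 (prior 1/6): the dealer opened cup 2, so this case is ruled out; weight (1/6)·0 = 0.
The weights sum to 5/6.
So P(the pea under cup 6 | the dealer opened cup 2) = (1/6) / (5/6) = 1/5.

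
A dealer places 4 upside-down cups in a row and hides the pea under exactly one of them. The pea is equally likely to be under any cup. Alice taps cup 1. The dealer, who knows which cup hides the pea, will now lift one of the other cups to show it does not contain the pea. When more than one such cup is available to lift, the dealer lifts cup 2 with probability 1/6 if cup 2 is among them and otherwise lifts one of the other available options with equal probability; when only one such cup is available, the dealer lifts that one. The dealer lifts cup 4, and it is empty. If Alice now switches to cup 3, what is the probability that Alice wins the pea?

10/21

Condition on the true location of the pea.
If it is under cup 1 (prior 1/4): cup 2 is available but not opened; cup 4 gets probability (1 − 1/6)/2 = 5/12; weight (1/4)·(5/12) = 5/48.
If it is under cup 2 (prior 1/4): cup 2 holds the prize so is unavailable; the dealer chooses uniformly among the 2 others, probability 1/2; weight (1/4)·(1/2) = 1/8.
If it is under cup 3 (prior 1/4): cup 2 is available but not opened, probability 5/6; weight (1/4)·(5/6) = 5/24.
If it is under cup 4 (prior 1/4): the dealer opened cup 4, so this case is ruled out; weight (1/4)·0 = 0.
The weights sum to 7/16.
So P(the pea under cup 3 | the dealer opened cup 4) = (5/24) / (7/16) = 10/21.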